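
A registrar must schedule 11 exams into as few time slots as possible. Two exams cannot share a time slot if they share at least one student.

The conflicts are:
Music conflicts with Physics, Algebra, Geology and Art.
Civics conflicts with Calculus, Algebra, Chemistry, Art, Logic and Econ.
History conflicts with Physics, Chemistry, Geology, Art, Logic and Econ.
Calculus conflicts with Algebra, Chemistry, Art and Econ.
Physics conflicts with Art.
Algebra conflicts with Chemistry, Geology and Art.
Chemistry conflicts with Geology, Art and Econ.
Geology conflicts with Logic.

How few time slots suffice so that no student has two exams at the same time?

5

Civics, Calculus, Algebra, Chemistry, Art are mutually in conflict, so at least 5 time slots are needed.
5 time slots suffice: time slot 1 → {Geology, Art, Econ}; time slot 2 → {Music, Chemistry, Logic}; time slot 3 → {History, Algebra}; time slot 4 → {Civics, Physics}; time slot 5 → {Calculus}. Each listed conflict is separated.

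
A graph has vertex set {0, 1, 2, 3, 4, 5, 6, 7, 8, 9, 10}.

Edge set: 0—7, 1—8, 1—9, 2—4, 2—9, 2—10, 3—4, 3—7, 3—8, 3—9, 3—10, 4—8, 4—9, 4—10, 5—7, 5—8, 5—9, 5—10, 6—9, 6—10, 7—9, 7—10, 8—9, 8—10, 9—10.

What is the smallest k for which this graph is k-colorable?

5

3, 4, 8, 9, 10 form a clique, so at least 5 colors are needed.
5 colors suffice: color red → {0, 9}; color blue → {1, 10}; color green → {2, 6, 7, 8}; color yellow → {4, 5}; color purple → {3}. No two adjacent vertices share a color.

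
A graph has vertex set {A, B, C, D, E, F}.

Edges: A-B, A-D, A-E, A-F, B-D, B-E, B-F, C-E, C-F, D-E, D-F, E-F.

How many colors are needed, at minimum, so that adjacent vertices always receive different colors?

A, B, D, E, F are pairwise adjacent (a clique of size 5), so at least 5 colors are needed.
One proper 5-coloring: A=3, B=5, C=3, D=4, E=2, F=1. Each edge has distinct colors on its endpoints.

5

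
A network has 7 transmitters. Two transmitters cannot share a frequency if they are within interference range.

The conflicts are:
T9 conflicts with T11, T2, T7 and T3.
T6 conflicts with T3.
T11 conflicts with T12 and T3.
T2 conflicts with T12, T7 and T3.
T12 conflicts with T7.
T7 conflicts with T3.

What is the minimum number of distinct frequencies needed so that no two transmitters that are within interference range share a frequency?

T9, T2, T7, T3 all conflict with each other, so at least 4 frequencies are needed.
4 frequencies suffice: frequency 1 → {T12, T3}; frequency 2 → {T6, T11, T2}; frequency 3 → {T7}; frequency 4 → {T9}. No two conflicting transmitters share a frequency.

4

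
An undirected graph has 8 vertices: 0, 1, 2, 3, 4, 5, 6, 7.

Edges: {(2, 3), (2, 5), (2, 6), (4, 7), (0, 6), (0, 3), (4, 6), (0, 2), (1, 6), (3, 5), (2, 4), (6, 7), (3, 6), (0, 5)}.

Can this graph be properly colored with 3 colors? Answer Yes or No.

0, 2, 3, 6 form a clique, so at least 4 colors are needed.
So 3 colors are not enough.

No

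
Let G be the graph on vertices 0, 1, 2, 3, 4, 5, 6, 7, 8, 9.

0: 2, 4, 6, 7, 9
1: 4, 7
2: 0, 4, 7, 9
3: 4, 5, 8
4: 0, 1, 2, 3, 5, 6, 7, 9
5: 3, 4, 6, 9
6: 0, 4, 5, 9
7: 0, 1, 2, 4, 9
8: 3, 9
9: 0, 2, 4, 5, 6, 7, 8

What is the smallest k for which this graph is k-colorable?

0, 2, 4, 7, 9 are mutually adjacent (a clique of size 5), so at least 5 colors are needed.
A valid assignment using 5 colors: 0=d, 1=b, 2=e, 3=b, 4=a, 5=c, 6=e, 7=c, 8=a, 9=b. Each edge has distinct colors on its endpoints.

5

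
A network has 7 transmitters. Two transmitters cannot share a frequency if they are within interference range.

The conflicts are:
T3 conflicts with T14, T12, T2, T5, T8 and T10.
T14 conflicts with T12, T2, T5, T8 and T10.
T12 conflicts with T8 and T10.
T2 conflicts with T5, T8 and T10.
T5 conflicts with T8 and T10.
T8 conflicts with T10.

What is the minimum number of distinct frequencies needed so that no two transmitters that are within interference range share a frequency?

6

T3, T14, T2, T5, T8, T10 all conflict with each other, so at least 6 frequencies are needed.
6 frequencies suffice: T3=3, T14=2, T12=5, T2=5, T5=6, T8=1, T10=4. Every pair that conflicts lands in different frequencies.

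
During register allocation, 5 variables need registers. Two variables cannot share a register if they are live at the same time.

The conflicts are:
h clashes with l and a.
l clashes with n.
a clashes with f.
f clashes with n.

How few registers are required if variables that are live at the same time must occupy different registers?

3

The cycle h-l-n-f-a-h has odd length 5, so it cannot be 2-colored; at least 3 registers are needed.
3 registers suffice: register 1 → {a, n}; register 2 → {l, f}; register 3 → {h}. Each listed conflict is separated.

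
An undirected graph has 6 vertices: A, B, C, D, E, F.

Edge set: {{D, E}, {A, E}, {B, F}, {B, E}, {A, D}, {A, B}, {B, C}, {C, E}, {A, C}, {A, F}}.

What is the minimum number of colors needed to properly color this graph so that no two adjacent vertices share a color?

A, B, C, E form a clique, so at least 4 colors are needed.
A valid assignment using 4 colors: A=1, B=3, C=4, D=3, E=2, F=2. No two adjacent vertices share a color.

4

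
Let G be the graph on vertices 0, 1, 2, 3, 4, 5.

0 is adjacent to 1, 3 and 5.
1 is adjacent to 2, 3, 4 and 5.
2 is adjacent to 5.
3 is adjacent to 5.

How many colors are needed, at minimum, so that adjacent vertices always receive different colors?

4

0, 1, 3, 5 are mutually adjacent (a clique of size 4), so at least 4 colors are needed.
4 colors suffice: color a → {1}; color b → {4, 5}; color c → {0, 2}; color d → {3}. No two adjacent vertices share a color.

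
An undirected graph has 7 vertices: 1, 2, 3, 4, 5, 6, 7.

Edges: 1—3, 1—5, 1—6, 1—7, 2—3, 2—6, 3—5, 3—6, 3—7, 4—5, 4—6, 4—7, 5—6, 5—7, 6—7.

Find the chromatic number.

1, 3, 5, 6, 7 form a clique, so at least 5 colors are needed.
5 colors suffice: color red → {6}; color blue → {3, 4}; color green → {2, 5}; color yellow → {7}; color purple → {1}. Every edge joins two different colors.

5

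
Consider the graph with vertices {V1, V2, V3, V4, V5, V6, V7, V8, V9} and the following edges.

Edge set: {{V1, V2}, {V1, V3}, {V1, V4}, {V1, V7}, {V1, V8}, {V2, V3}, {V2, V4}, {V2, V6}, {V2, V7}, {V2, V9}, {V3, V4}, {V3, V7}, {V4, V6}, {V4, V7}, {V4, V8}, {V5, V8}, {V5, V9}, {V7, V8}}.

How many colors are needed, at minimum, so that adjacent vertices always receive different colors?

5

V1, V2, V3, V4, V7 are pairwise adjacent (a clique of size 5), so at least 5 colors are needed.
5 colors suffice: color R → {V4, V9}; color B → {V2, V8}; color G → {V5, V6, V7}; color Y → {V1}; color P → {V3}. Each edge has distinct colors on its endpoints.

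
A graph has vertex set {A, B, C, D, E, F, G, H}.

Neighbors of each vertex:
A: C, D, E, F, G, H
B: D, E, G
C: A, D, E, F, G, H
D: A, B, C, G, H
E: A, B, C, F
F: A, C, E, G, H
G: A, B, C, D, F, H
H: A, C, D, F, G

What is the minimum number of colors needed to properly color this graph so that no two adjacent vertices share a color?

5

A, C, D, G, H are mutually adjacent (a clique of size 5), so at least 5 colors are needed.
A valid assignment using 5 colors: A=3, B=2, C=2, D=5, E=1, F=5, G=1, H=4. No two adjacent vertices share a color.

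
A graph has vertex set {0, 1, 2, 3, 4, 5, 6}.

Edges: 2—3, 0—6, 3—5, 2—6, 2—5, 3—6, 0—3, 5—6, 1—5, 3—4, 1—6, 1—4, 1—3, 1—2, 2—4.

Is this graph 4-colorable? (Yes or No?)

No

1, 2, 3, 5, 6 are mutually adjacent (a clique of size 5), so at least 5 colors are needed.
So 4 colors are not enough.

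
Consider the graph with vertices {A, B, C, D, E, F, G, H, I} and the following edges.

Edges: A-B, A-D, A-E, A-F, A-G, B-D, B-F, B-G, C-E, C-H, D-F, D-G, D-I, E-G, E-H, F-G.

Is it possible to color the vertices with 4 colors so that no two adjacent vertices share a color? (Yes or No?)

A, B, D, F, G are mutually adjacent (a clique of size 5), so at least 5 colors are needed.
So 4 colors are not enough.

No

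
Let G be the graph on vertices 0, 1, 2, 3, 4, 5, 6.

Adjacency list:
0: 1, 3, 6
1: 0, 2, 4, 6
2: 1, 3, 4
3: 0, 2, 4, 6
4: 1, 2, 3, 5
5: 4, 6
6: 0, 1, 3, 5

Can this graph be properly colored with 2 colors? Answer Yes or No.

No

2, 3, 4 are mutually adjacent, so at least 3 colors are needed.
So 2 colors are not enough.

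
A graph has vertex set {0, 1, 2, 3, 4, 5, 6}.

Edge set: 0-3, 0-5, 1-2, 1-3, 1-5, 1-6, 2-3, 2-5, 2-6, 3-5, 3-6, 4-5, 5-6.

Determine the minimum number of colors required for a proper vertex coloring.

1, 2, 3, 5, 6 form a clique, so at least 5 colors are needed.
5 colors suffice: color a → {5}; color b → {3, 4}; color c → {0, 6}; color d → {1}; color e → {2}. Each edge has distinct colors on its endpoints.

5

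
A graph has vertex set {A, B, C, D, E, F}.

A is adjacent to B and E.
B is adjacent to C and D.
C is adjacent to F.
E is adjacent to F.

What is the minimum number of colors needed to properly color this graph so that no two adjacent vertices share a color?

3

The cycle E-A-B-C-F-E has odd length 5, so it cannot be 2-colored; at least 3 colors are needed.
3 colors suffice: color 1 → {B, F}; color 2 → {A, C, D}; color 3 → {E}. No two adjacent vertices share a color.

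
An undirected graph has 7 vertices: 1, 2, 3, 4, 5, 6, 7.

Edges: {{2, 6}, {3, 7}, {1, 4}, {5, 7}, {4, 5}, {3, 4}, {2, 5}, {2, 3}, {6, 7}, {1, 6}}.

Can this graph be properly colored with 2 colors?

No

The cycle 6-2-5-4-1-6 has odd length 5, so it cannot be 2-colored; at least 3 colors are needed.
So 2 colors are not enough.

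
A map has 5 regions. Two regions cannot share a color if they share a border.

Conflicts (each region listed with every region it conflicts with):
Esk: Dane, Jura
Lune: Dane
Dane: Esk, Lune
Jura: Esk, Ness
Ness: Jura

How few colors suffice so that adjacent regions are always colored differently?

Esk and Jura conflict, so at least 2 colors are needed.
A valid assignment using 2 colors: Esk=1, Lune=1, Dane=2, Jura=2, Ness=1. No two conflicting regions share a color.

2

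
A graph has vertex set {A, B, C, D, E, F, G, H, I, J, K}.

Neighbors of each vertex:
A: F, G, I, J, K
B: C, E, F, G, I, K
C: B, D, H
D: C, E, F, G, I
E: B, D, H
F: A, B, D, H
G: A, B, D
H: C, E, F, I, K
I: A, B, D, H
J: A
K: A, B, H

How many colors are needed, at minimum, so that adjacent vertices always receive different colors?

2

A and G are adjacent, so at least 2 colors are needed.
2 colors suffice: color red → {A, B, D, H}; color blue → {C, E, F, G, I, J, K}. Every edge joins two different colors.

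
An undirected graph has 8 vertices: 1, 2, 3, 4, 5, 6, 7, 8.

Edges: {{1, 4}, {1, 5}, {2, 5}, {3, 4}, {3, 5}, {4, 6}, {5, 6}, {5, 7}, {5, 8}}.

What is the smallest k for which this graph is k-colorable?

2

5 and 7 are adjacent, so at least 2 colors are needed.
One proper 2-coloring: 1=blue, 2=blue, 3=blue, 4=red, 5=red, 6=blue, 7=blue, 8=blue. Each edge has distinct colors on its endpoints.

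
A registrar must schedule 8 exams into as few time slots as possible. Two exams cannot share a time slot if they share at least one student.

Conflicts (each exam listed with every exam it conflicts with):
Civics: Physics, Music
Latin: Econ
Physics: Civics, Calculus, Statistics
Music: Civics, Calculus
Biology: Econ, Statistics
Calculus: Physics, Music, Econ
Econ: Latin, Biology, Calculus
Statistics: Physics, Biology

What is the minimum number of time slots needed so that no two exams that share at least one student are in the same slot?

3

The cycle Statistics-Biology-Econ-Calculus-Physics-Statistics has odd length 5, so it cannot be 2-colored; at least 3 time slots are needed.
A valid assignment using 3 time slots: Civics=1, Latin=1, Physics=2, Music=2, Biology=1, Calculus=1, Econ=2, Statistics=3. Every pair that conflicts lands in different time slots.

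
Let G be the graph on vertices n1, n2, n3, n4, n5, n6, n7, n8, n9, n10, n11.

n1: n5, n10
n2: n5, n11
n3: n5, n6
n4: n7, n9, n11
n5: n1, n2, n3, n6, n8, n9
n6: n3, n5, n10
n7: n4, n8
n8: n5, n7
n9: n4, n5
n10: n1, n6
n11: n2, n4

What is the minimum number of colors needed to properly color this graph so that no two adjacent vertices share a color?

3

n3, n5, n6 form a triangle, so at least 3 colors are needed.
3 colors suffice: color 1 → {n4, n5, n10}; color 2 → {n1, n6, n7, n9, n11}; color 3 → {n2, n3, n8}. No two adjacent vertices share a color.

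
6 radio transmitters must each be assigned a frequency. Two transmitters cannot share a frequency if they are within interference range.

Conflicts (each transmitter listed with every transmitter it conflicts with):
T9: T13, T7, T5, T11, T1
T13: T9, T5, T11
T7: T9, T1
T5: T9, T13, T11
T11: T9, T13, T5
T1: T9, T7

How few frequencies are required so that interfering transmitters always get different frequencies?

4

T9, T13, T5, T11 pairwise conflict, so at least 4 frequencies are needed.
4 frequencies suffice: frequency 1 → {T9}; frequency 2 → {T11, T1}; frequency 3 → {T7, T5}; frequency 4 → {T13}. Every pair that conflicts lands in different frequencies.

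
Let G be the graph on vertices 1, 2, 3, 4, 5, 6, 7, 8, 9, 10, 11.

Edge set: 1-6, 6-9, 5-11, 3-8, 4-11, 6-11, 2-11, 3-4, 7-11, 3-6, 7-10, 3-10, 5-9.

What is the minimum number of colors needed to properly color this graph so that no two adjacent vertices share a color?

The cycle 7-11-6-3-10-7 has odd length 5, so it cannot be 2-colored; at least 3 colors are needed.
3 colors suffice: color red → {1, 3, 9, 11}; color blue → {2, 4, 5, 6, 8, 10}; color green → {7}. No two adjacent vertices share a color.

3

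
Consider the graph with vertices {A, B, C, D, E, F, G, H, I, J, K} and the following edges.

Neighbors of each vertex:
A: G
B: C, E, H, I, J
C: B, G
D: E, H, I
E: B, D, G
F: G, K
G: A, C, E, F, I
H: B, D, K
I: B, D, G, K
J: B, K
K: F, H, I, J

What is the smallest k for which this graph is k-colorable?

2

B and H are adjacent, so at least 2 colors are needed.
One proper 2-coloring: A=2, B=1, C=2, D=1, E=2, F=2, G=1, H=2, I=2, J=2, K=1. Each edge has distinct colors on its endpoints.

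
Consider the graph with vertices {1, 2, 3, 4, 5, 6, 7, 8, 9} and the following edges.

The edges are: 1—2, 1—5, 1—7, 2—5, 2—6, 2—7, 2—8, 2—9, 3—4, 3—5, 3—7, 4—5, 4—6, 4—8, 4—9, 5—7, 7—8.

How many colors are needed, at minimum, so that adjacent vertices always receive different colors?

1, 2, 5, 7 are pairwise adjacent (a clique of size 4), so at least 4 colors are needed.
4 colors suffice: color a → {2, 4}; color b → {5, 6, 8, 9}; color c → {7}; color d → {1, 3}. No two adjacent vertices share a color.

4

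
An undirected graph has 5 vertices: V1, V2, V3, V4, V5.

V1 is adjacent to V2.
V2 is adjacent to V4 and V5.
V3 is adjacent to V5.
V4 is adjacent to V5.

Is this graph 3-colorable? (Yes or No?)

The chromatic number is 3. V2, V4, V5 are mutually adjacent, so at least 3 colors are needed.
3 colors suffice: color 1 → {V2, V3}; color 2 → {V1, V5}; color 3 → {V4}.
That is already a proper 3-coloring.

Yes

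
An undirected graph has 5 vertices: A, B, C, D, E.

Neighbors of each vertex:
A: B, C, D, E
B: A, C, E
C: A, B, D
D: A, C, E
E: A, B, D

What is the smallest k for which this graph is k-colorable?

3

A, B, C form a triangle, so at least 3 colors are needed.
3 colors suffice: color red → {A}; color blue → {C, E}; color green → {B, D}. No two adjacent vertices share a color.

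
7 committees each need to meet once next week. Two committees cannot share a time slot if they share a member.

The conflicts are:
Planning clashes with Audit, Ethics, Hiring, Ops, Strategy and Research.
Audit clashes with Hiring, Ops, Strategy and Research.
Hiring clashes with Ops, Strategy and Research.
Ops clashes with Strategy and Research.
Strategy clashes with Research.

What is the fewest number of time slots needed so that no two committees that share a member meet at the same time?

6

Planning, Audit, Hiring, Ops, Strategy, Research are mutually in conflict, so at least 6 time slots are needed.
A valid assignment using 6 time slots: Planning=1, Audit=5, Ethics=2, Hiring=2, Ops=6, Strategy=4, Research=3. No two conflicting committees share a time slot.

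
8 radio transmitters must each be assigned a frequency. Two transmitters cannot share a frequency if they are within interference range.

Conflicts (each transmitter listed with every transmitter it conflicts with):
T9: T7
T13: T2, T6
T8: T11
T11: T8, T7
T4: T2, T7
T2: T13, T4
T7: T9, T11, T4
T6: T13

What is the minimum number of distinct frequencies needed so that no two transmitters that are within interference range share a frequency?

2

T4 and T2 conflict, so at least 2 frequencies are needed.
2 frequencies suffice: frequency 1 → {T8, T2, T7, T6}; frequency 2 → {T9, T13, T11, T4}. Each listed conflict is separated.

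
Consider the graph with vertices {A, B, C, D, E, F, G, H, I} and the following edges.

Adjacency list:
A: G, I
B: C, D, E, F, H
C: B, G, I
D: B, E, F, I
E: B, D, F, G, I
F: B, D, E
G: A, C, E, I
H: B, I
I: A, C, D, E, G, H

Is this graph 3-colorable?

No

B, D, E, F form a clique, so at least 4 colors are needed.
So 3 colors are not enough.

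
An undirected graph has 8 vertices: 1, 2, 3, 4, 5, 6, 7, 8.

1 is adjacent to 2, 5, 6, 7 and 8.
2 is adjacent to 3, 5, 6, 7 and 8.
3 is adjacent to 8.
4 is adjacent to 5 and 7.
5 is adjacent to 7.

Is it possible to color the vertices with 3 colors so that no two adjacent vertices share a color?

No

1, 2, 5, 7 form a clique, so at least 4 colors are needed.
So 3 colors are not enough.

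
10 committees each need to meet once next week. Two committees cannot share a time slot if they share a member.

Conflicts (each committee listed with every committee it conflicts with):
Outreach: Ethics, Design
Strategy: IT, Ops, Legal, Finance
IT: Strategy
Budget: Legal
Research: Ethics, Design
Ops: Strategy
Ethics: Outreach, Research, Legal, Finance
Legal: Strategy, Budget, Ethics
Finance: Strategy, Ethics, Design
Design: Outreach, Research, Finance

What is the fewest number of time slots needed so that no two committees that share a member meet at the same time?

Finance and Design conflict, so at least 2 time slots are needed.
A valid assignment using 2 time slots: Outreach=2, Strategy=1, IT=2, Budget=1, Research=2, Ops=2, Ethics=1, Legal=2, Finance=2, Design=1. Each listed conflict is separated.

2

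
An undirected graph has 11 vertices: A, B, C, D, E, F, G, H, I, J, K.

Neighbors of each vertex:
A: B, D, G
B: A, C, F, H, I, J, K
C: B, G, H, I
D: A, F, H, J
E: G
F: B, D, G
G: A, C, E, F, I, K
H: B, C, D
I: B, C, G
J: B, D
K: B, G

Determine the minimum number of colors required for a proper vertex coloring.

3

B, C, H are mutually adjacent, so at least 3 colors are needed.
3 colors suffice: color 1 → {B, D, G}; color 2 → {A, C, E, F, J, K}; color 3 → {H, I}. Each edge has distinct colors on its endpoints.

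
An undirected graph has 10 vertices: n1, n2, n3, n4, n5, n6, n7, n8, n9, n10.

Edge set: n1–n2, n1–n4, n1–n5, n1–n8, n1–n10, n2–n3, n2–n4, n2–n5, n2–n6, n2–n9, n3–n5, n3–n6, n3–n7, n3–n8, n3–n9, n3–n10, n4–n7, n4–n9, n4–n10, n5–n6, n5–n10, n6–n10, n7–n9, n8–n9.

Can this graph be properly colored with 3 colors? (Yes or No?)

n2, n3, n5, n6 are pairwise adjacent (a clique of size 4), so at least 4 colors are needed.
So 3 colors are not enough.

No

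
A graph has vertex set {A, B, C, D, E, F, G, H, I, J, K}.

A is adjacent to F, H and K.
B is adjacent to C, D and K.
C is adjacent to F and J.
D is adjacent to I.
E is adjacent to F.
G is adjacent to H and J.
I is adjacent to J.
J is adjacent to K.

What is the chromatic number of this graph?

The cycle J-C-F-A-K-J has odd length 5, so it cannot be 2-colored; at least 3 colors are needed.
3 colors suffice: color red → {A, B, E, J}; color blue → {C, D, H, K}; color green → {F, G, I}. Every edge joins two different colors.

3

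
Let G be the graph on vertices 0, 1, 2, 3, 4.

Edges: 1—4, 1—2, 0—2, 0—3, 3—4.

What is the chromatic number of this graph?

3

The cycle 1-2-0-3-4-1 has odd length 5, so it cannot be 2-colored; at least 3 colors are needed.
3 colors suffice: color a → {0, 4}; color b → {2, 3}; color c → {1}. No two adjacent vertices share a color.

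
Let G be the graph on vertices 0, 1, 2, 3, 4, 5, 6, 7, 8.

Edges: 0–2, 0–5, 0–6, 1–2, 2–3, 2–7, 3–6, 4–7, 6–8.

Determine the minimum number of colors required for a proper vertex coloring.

2

0 and 2 are adjacent, so at least 2 colors are needed.
2 colors suffice: color red → {2, 4, 5, 6}; color blue → {0, 1, 3, 7, 8}. Each edge has distinct colors on its endpoints.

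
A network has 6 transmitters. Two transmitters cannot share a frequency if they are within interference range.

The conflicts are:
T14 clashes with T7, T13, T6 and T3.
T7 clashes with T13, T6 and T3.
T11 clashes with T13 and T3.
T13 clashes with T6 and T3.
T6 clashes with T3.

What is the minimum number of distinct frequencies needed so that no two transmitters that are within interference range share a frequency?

T14, T7, T13, T6, T3 are mutually in conflict, so at least 5 frequencies are needed.
5 frequencies suffice: frequency 1 → {T13}; frequency 2 → {T3}; frequency 3 → {T7, T11}; frequency 4 → {T6}; frequency 5 → {T14}. Each listed conflict is separated.

5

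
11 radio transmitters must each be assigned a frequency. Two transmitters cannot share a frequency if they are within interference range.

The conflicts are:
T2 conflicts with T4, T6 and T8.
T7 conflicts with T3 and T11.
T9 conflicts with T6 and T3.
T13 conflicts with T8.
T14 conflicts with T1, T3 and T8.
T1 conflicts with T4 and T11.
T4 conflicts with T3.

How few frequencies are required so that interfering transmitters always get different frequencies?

3

The cycle T3-T14-T1-T11-T7-T3 has odd length 5, so it cannot be 2-colored; at least 3 frequencies are needed.
3 frequencies suffice: frequency 1 → {T1, T6, T3, T8}; frequency 2 → {T2, T9, T13, T14, T11}; frequency 3 → {T7, T4}. Each listed conflict is separated.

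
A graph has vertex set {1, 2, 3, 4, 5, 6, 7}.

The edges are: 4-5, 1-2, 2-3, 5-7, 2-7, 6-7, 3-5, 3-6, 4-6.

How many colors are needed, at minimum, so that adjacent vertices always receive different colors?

4 and 5 are adjacent, so at least 2 colors are needed.
2 colors suffice: color red → {2, 5, 6}; color blue → {1, 3, 4, 7}. Every edge joins two different colors.

2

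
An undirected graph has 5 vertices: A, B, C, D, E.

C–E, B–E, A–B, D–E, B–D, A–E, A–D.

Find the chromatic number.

4

A, B, D, E are mutually adjacent (a clique of size 4), so at least 4 colors are needed.
4 colors suffice: color 1 → {E}; color 2 → {A, C}; color 3 → {D}; color 4 → {B}. No two adjacent vertices share a color.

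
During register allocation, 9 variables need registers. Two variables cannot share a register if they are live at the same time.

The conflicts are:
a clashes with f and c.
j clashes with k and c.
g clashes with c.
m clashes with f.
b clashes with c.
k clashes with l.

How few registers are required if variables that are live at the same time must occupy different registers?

2

k and l conflict, so at least 2 registers are needed.
2 registers suffice: a=2, j=2, g=2, m=2, b=2, k=1, f=1, l=2, c=1. Each listed conflict is separated.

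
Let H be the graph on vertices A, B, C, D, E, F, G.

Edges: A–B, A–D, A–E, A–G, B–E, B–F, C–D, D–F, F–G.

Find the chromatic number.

A, B, E form a triangle, so at least 3 colors are needed.
One proper 3-coloring: A=1, B=2, C=1, D=2, E=3, F=1, G=2. No two adjacent vertices share a color.

3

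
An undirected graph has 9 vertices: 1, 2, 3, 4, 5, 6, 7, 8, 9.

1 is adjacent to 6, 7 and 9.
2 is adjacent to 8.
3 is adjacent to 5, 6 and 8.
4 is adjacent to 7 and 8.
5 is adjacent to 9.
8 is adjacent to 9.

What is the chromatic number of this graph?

The cycle 8-4-7-1-9-8 has odd length 5, so it cannot be 2-colored; at least 3 colors are needed.
One proper 3-coloring: 1=red, 2=blue, 3=blue, 4=green, 5=red, 6=green, 7=blue, 8=red, 9=blue. Each edge has distinct colors on its endpoints.

3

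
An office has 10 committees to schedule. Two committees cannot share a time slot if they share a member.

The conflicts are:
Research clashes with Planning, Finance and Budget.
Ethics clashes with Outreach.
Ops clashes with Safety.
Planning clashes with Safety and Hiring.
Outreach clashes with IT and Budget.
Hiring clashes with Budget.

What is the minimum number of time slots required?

2

Planning and Hiring conflict, so at least 2 time slots are needed.
2 time slots suffice: time slot 1 → {Ethics, Ops, Planning, Finance, IT, Budget}; time slot 2 → {Research, Outreach, Safety, Hiring}. Each listed conflict is separated.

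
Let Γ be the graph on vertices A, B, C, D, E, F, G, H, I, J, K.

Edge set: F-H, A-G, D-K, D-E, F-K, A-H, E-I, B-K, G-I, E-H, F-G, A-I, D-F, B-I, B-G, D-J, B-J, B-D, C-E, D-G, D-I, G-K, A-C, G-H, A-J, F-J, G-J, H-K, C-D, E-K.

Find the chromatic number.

4

B, D, G, I are pairwise adjacent (a clique of size 4), so at least 4 colors are needed.
One proper 4-coloring: A=yellow, B=yellow, C=green, D=red, E=blue, F=yellow, G=blue, H=red, I=green, J=green, K=green. Every edge joins two different colors.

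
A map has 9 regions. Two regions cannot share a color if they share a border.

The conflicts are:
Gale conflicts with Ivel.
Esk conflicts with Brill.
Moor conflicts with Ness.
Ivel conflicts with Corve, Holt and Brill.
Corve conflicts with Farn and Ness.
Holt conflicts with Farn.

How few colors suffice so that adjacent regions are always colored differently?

Ivel and Corve conflict, so at least 2 colors are needed.
One proper 2-coloring: Gale=2, Esk=1, Moor=2, Ivel=1, Corve=2, Holt=2, Farn=1, Brill=2, Ness=1. No two conflicting regions share a color.

2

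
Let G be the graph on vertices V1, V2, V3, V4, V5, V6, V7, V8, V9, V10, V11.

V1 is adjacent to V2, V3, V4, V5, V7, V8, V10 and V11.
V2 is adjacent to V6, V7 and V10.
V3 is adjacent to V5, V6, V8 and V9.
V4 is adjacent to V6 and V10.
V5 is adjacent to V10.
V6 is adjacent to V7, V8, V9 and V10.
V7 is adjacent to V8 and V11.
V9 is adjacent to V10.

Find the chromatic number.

3

V6, V9, V10 are pairwise adjacent, so at least 3 colors are needed.
3 colors suffice: color 1 → {V1, V6}; color 2 → {V3, V7, V10}; color 3 → {V2, V4, V5, V8, V9, V11}. Every edge joins two different colors.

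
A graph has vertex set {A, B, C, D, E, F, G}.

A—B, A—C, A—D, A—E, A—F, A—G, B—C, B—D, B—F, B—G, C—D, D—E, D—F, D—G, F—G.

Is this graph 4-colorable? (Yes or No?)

A, B, D, F, G form a clique, so at least 5 colors are needed.
So 4 colors are not enough.

No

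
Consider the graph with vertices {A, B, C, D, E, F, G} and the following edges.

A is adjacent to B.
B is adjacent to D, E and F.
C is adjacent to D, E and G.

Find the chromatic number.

B and F are adjacent, so at least 2 colors are needed.
2 colors suffice: A=2, B=1, C=1, D=2, E=2, F=2, G=2. No two adjacent vertices share a color.

2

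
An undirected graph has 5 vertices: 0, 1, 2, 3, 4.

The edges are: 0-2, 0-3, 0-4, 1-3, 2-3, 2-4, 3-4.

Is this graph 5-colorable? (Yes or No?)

The chromatic number is 4. 0, 2, 3, 4 are mutually adjacent (a clique of size 4), so at least 4 colors are needed.
4 colors suffice: color a → {3}; color b → {1, 2}; color c → {4}; color d → {0}.
Since 5 ≥ 4, a proper 5-coloring certainly exists.

Yes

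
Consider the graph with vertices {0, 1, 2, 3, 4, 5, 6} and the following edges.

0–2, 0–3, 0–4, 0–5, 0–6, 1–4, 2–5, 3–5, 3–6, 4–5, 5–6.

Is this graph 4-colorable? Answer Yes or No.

The chromatic number is 4. 0, 3, 5, 6 are mutually adjacent (a clique of size 4), so at least 4 colors are needed.
4 colors suffice: 0=red, 1=red, 2=green, 3=green, 4=green, 5=blue, 6=yellow.
That is already a proper 4-coloring.

Yes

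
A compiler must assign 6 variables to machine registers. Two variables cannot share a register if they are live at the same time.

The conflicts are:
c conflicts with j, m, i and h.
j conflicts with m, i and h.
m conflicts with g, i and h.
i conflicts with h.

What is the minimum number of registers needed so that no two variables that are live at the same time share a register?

5

c, j, m, i, h are mutually in conflict, so at least 5 registers are needed.
5 registers suffice: register 1 → {m}; register 2 → {g, i}; register 3 → {c}; register 4 → {h}; register 5 → {j}. No two conflicting variables share a register.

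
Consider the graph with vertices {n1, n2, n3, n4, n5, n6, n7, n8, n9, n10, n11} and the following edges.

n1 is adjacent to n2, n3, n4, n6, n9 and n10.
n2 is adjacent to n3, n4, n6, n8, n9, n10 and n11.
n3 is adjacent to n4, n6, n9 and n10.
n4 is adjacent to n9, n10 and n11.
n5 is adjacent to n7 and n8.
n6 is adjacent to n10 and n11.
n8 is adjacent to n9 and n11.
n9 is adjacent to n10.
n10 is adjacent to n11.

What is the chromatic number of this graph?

6

n1, n2, n3, n4, n9, n10 form a clique, so at least 6 colors are needed.
6 colors suffice: n1=4, n2=1, n3=3, n4=6, n5=1, n6=5, n7=2, n8=2, n9=5, n10=2, n11=3. No two adjacent vertices share a color.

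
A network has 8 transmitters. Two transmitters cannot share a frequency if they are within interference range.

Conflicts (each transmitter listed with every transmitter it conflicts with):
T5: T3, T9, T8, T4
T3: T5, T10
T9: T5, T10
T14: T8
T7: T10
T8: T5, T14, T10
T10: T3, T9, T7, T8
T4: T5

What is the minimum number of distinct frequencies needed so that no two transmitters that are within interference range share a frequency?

T3 and T10 conflict, so at least 2 frequencies are needed.
Using 2 frequencies: T5=1, T3=2, T9=2, T14=1, T7=2, T8=2, T10=1, T4=2. No two conflicting transmitters share a frequency.

2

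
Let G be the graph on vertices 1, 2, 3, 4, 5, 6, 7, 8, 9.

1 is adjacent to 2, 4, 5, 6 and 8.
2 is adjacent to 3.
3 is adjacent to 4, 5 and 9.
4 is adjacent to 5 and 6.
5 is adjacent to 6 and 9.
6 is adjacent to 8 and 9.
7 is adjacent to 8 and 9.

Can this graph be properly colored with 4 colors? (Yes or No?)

Yes

The chromatic number is 4. 1, 4, 5, 6 are pairwise adjacent (a clique of size 4), so at least 4 colors are needed.
4 colors suffice: color a → {2, 5, 8}; color b → {1, 9}; color c → {3, 6, 7}; color d → {4}.
That is already a proper 4-coloring.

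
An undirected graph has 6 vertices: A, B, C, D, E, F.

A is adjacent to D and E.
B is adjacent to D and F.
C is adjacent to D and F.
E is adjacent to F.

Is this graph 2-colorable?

The cycle C-D-A-E-F-C has odd length 5, so it cannot be 2-colored; at least 3 colors are needed.
So 2 colors are not enough.

No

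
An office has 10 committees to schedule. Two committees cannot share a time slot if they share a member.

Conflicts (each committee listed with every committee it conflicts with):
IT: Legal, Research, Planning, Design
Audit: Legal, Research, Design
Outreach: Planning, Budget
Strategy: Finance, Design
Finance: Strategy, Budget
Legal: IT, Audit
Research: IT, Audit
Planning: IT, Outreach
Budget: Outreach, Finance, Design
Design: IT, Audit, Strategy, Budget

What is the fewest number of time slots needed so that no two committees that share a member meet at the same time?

3

The cycle Outreach-Planning-IT-Design-Budget-Outreach has odd length 5, so it cannot be 2-colored; at least 3 time slots are needed.
3 time slots suffice: IT=2, Audit=2, Outreach=1, Strategy=2, Finance=1, Legal=1, Research=1, Planning=3, Budget=2, Design=1. Each listed conflict is separated.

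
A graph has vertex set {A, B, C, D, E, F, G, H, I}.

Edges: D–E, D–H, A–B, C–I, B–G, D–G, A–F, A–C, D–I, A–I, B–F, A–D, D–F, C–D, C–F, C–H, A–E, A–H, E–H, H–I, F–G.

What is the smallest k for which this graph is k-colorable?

5

A, C, D, H, I form a clique, so at least 5 colors are needed.
5 colors suffice: A=1, B=2, C=3, D=2, E=3, F=4, G=1, H=4, I=5. Every edge joins two different colors.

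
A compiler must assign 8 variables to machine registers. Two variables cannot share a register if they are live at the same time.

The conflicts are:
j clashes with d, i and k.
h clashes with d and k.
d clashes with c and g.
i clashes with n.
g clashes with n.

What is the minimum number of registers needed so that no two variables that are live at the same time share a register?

The cycle i-j-d-g-n-i has odd length 5, so it cannot be 2-colored; at least 3 registers are needed.
A valid assignment using 3 registers: j=2, h=2, d=1, i=1, c=2, g=3, n=2, k=1. Each listed conflict is separated.

3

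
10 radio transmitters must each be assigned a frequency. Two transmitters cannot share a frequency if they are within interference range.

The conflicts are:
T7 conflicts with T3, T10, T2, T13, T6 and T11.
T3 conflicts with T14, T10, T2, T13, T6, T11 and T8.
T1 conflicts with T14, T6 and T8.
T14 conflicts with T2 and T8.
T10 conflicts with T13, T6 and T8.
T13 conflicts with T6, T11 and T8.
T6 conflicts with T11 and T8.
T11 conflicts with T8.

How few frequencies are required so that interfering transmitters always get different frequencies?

5

T3, T10, T13, T6, T8 pairwise conflict, so at least 5 frequencies are needed.
Using 5 frequencies: T7=3, T3=1, T1=1, T14=2, T10=5, T2=4, T13=4, T6=2, T11=5, T8=3. Each listed conflict is separated.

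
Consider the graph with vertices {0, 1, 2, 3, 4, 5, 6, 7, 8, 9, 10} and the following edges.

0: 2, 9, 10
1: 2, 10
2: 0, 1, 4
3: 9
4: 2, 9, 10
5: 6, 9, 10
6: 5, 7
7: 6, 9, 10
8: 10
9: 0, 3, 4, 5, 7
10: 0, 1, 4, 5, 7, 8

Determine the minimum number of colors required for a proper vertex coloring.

2

6 and 7 are adjacent, so at least 2 colors are needed.
2 colors suffice: 0=b, 1=b, 2=a, 3=b, 4=b, 5=b, 6=a, 7=b, 8=b, 9=a, 10=a. No two adjacent vertices share a color.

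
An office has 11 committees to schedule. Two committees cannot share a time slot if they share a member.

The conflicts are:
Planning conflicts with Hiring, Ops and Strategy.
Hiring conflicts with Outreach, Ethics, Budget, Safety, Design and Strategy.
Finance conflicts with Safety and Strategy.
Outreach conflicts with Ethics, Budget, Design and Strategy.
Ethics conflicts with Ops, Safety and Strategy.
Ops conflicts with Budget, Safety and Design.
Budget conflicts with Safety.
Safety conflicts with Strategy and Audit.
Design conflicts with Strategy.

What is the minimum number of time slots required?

Hiring, Ethics, Safety, Strategy pairwise conflict, so at least 4 time slots are needed.
Using 4 time slots: Planning=1, Hiring=3, Finance=3, Outreach=1, Ethics=4, Ops=2, Budget=4, Safety=1, Design=4, Strategy=2, Audit=2. Every pair that conflicts lands in different time slots.

4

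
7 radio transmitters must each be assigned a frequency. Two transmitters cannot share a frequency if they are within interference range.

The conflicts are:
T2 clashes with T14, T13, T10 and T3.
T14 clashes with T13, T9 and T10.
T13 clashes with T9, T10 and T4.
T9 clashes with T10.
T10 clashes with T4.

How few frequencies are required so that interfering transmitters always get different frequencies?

4

T14, T13, T9, T10 pairwise conflict, so at least 4 frequencies are needed.
4 frequencies suffice: T2=4, T14=3, T13=1, T9=4, T10=2, T4=3, T3=1. Every pair that conflicts lands in different frequencies.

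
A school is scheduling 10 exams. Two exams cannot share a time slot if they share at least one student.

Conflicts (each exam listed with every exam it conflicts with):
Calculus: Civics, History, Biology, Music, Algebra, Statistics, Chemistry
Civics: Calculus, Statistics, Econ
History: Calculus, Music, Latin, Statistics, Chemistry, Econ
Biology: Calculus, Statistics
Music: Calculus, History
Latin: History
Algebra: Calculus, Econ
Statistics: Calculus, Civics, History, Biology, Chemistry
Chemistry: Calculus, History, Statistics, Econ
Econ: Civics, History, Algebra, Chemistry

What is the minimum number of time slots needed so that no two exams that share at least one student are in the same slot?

4

Calculus, History, Statistics, Chemistry pairwise conflict, so at least 4 time slots are needed.
4 time slots suffice: time slot 1 → {Calculus, Latin, Econ}; time slot 2 → {Civics, History, Biology, Algebra}; time slot 3 → {Music, Statistics}; time slot 4 → {Chemistry}. No two conflicting exams share a time slot.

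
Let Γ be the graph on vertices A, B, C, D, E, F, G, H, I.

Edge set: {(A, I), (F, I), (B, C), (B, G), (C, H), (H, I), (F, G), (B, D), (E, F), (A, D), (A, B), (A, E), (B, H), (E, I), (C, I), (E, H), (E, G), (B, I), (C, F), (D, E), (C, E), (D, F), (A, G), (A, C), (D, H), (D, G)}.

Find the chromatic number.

4

A, D, E, G are mutually adjacent (a clique of size 4), so at least 4 colors are needed.
A valid assignment using 4 colors: A=3, B=1, C=4, D=2, E=1, F=3, G=4, H=3, I=2. Each edge has distinct colors on its endpoints.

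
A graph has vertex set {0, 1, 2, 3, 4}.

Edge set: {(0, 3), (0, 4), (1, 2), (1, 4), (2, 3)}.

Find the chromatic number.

3

The cycle 4-0-3-2-1-4 has odd length 5, so it cannot be 2-colored; at least 3 colors are needed.
3 colors suffice: 0=blue, 1=red, 2=blue, 3=red, 4=green. Each edge has distinct colors on its endpoints.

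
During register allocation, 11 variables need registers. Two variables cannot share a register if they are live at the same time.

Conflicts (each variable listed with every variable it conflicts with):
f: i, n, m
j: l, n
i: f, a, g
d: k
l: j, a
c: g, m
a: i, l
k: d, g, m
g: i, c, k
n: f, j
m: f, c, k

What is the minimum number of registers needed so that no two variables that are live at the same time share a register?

The cycle g-i-f-m-c-g has odd length 5, so it cannot be 2-colored; at least 3 registers are needed.
Using 3 registers: f=1, j=1, i=2, d=2, l=2, c=1, a=1, k=1, g=3, n=2, m=2. Every pair that conflicts lands in different registers.

3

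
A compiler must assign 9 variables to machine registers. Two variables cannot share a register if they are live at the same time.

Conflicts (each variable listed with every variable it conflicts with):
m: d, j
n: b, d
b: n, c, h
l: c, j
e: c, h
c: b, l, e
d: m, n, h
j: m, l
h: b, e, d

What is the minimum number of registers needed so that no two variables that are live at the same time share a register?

3

The cycle c-l-j-m-d-h-b-c has odd length 7, so it cannot be 2-colored; at least 3 registers are needed.
A valid assignment using 3 registers: m=2, n=3, b=2, l=2, e=2, c=1, d=1, j=1, h=3. No two conflicting variables share a register.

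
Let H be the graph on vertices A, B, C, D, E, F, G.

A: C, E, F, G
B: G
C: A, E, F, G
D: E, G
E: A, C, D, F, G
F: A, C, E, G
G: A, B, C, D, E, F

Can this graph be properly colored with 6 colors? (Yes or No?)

Yes

The chromatic number is 5. A, C, E, F, G are pairwise adjacent (a clique of size 5), so at least 5 colors are needed.
One proper 5-coloring: A=purple, B=blue, C=yellow, D=green, E=blue, F=green, G=red.
Since 6 ≥ 5, a proper 6-coloring certainly exists.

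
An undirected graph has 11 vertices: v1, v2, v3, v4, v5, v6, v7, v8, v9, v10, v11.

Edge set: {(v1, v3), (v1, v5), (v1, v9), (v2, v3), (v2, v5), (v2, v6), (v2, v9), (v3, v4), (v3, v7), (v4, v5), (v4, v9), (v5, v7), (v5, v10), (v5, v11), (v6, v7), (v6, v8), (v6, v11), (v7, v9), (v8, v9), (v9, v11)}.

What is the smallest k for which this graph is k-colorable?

v8 and v9 are adjacent, so at least 2 colors are needed.
One proper 2-coloring: v1=2, v2=2, v3=1, v4=2, v5=1, v6=1, v7=2, v8=2, v9=1, v10=2, v11=2. No two adjacent vertices share a color.

2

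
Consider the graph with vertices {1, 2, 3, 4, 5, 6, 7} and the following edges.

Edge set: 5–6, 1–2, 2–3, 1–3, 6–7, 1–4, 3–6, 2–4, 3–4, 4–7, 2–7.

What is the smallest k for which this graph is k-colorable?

1, 2, 3, 4 are pairwise adjacent (a clique of size 4), so at least 4 colors are needed.
4 colors suffice: 1=yellow, 2=red, 3=blue, 4=green, 5=blue, 6=red, 7=blue. Each edge has distinct colors on its endpoints.

4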